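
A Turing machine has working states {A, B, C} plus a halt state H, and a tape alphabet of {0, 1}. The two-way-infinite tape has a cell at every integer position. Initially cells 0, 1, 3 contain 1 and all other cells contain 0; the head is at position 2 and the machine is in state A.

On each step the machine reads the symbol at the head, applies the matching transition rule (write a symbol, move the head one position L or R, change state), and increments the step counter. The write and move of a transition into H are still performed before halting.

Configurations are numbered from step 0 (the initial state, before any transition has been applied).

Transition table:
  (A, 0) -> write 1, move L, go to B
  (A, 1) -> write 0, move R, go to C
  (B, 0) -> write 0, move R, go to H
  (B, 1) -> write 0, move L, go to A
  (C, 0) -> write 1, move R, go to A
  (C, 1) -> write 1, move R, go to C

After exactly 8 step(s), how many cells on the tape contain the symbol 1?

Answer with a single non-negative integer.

Answer: 4

Derivation:
Step 1: in state A at pos 2, read 0 -> (A,0)->write 1,move L,goto B. Now: state=B, head=1, tape[-1..4]=011110 (head:   ^)
Step 2: in state B at pos 1, read 1 -> (B,1)->write 0,move L,goto A. Now: state=A, head=0, tape[-1..4]=010110 (head:  ^)
Step 3: in state A at pos 0, read 1 -> (A,1)->write 0,move R,goto C. Now: state=C, head=1, tape[-1..4]=000110 (head:   ^)
Step 4: in state C at pos 1, read 0 -> (C,0)->write 1,move R,goto A. Now: state=A, head=2, tape[-1..4]=001110 (head:    ^)
Step 5: in state A at pos 2, read 1 -> (A,1)->write 0,move R,goto C. Now: state=C, head=3, tape[-1..4]=001010 (head:     ^)
Step 6: in state C at pos 3, read 1 -> (C,1)->write 1,move R,goto C. Now: state=C, head=4, tape[-1..5]=0010100 (head:      ^)
Step 7: in state C at pos 4, read 0 -> (C,0)->write 1,move R,goto A. Now: state=A, head=5, tape[-1..6]=00101100 (head:       ^)
Step 8: in state A at pos 5, read 0 -> (A,0)->write 1,move L,goto B. Now: state=B, head=4, tape[-1..6]=00101110 (head:      ^)
Cells containing 1 after step 8: {1, 3, 4, 5} -> 4 cell(s)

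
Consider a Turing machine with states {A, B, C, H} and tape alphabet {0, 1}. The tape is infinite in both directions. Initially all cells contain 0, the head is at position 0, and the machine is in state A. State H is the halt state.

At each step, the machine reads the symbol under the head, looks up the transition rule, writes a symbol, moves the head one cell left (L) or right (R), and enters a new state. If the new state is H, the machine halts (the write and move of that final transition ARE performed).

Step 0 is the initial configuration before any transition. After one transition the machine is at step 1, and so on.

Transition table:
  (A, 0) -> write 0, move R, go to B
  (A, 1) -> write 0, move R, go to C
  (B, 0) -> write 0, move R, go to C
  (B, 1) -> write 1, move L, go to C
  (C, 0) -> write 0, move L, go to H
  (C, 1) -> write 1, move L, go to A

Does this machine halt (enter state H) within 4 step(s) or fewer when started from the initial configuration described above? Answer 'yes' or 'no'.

Answer: yes

Derivation:
Step 1: in state A at pos 0, read 0 -> (A,0)->write 0,move R,goto B. Now: state=B, head=1, tape[-1..2]=0000 (head:   ^)
Step 2: in state B at pos 1, read 0 -> (B,0)->write 0,move R,goto C. Now: state=C, head=2, tape[-1..3]=00000 (head:    ^)
Step 3: in state C at pos 2, read 0 -> (C,0)->write 0,move L,goto H. Now: state=H, head=1, tape[-1..3]=00000 (head:   ^)
State H reached at step 3; 3 <= 4 -> yes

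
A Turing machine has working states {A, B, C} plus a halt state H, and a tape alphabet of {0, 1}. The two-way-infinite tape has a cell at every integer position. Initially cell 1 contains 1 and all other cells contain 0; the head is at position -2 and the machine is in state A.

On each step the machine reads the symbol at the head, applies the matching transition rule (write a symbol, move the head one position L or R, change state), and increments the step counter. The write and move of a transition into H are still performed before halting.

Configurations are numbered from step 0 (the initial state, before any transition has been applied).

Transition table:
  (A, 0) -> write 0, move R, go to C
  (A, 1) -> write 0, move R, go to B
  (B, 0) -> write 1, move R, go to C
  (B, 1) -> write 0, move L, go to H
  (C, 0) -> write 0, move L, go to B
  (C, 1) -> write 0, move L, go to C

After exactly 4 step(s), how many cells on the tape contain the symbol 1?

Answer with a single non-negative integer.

Step 1: in state A at pos -2, read 0 -> (A,0)->write 0,move R,goto C. Now: state=C, head=-1, tape[-3..2]=000010 (head:   ^)
Step 2: in state C at pos -1, read 0 -> (C,0)->write 0,move L,goto B. Now: state=B, head=-2, tape[-3..2]=000010 (head:  ^)
Step 3: in state B at pos -2, read 0 -> (B,0)->write 1,move R,goto C. Now: state=C, head=-1, tape[-3..2]=010010 (head:   ^)
Step 4: in state C at pos -1, read 0 -> (C,0)->write 0,move L,goto B. Now: state=B, head=-2, tape[-3..2]=010010 (head:  ^)
Cells containing 1 after step 4: {-2, 1} -> 2 cell(s)

Answer: 2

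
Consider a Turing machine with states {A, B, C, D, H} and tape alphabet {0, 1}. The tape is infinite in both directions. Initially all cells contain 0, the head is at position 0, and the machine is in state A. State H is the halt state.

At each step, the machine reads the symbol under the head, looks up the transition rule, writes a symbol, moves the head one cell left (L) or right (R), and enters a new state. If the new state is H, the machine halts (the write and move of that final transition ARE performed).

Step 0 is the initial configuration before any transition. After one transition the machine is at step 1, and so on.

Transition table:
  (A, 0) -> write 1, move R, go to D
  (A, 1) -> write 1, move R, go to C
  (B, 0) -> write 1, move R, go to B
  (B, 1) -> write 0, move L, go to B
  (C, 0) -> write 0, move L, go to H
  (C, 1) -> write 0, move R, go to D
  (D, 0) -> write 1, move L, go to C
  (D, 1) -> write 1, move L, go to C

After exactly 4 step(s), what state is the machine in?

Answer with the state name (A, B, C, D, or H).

Answer: C

Derivation:
Step 1: in state A at pos 0, read 0 -> (A,0)->write 1,move R,goto D. Now: state=D, head=1, tape[-1..2]=0100 (head:   ^)
Step 2: in state D at pos 1, read 0 -> (D,0)->write 1,move L,goto C. Now: state=C, head=0, tape[-1..2]=0110 (head:  ^)
Step 3: in state C at pos 0, read 1 -> (C,1)->write 0,move R,goto D. Now: state=D, head=1, tape[-1..2]=0010 (head:   ^)
Step 4: in state D at pos 1, read 1 -> (D,1)->write 1,move L,goto C. Now: state=C, head=0, tape[-1..2]=0010 (head:  ^)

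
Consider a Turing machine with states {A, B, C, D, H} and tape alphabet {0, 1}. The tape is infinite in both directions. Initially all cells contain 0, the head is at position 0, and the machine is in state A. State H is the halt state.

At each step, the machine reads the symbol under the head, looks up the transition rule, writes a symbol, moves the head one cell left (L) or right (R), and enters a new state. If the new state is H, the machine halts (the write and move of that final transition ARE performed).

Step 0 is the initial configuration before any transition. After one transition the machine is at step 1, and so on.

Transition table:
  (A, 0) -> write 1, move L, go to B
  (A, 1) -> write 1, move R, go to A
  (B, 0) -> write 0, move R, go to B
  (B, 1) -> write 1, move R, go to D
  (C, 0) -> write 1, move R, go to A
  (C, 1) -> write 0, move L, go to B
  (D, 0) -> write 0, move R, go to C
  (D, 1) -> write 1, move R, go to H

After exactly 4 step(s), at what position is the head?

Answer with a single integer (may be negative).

Answer: 2

Derivation:
Step 1: in state A at pos 0, read 0 -> (A,0)->write 1,move L,goto B. Now: state=B, head=-1, tape[-2..1]=0010 (head:  ^)
Step 2: in state B at pos -1, read 0 -> (B,0)->write 0,move R,goto B. Now: state=B, head=0, tape[-2..1]=0010 (head:   ^)
Step 3: in state B at pos 0, read 1 -> (B,1)->write 1,move R,goto D. Now: state=D, head=1, tape[-2..2]=00100 (head:    ^)
Step 4: in state D at pos 1, read 0 -> (D,0)->write 0,move R,goto C. Now: state=C, head=2, tape[-2..3]=001000 (head:     ^)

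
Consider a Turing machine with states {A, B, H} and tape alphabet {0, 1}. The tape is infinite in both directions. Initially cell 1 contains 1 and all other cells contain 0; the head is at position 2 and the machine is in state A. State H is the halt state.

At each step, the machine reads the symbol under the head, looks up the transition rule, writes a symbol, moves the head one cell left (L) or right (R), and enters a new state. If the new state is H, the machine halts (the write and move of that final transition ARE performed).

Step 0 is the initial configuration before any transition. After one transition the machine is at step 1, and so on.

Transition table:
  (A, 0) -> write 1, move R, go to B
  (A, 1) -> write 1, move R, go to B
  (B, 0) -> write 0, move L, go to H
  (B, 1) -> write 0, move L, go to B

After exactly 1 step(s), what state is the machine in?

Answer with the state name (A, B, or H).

Answer: B

Derivation:
Step 1: in state A at pos 2, read 0 -> (A,0)->write 1,move R,goto B. Now: state=B, head=3, tape[0..4]=01100 (head:    ^)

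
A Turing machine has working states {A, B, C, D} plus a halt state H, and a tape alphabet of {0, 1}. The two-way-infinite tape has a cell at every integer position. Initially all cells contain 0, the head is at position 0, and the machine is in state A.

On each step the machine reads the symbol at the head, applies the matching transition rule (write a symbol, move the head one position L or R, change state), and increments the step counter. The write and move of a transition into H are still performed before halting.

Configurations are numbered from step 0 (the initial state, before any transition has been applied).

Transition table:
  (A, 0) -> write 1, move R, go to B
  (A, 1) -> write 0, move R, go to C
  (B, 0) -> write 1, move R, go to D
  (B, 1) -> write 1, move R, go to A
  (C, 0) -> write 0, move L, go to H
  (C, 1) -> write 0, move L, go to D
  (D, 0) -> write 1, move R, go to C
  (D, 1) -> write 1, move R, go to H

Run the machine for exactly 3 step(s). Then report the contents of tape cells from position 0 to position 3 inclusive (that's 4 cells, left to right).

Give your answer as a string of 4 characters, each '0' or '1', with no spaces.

Step 1: in state A at pos 0, read 0 -> (A,0)->write 1,move R,goto B. Now: state=B, head=1, tape[-1..2]=0100 (head:   ^)
Step 2: in state B at pos 1, read 0 -> (B,0)->write 1,move R,goto D. Now: state=D, head=2, tape[-1..3]=01100 (head:    ^)
Step 3: in state D at pos 2, read 0 -> (D,0)->write 1,move R,goto C. Now: state=C, head=3, tape[-1..4]=011100 (head:     ^)

Answer: 1110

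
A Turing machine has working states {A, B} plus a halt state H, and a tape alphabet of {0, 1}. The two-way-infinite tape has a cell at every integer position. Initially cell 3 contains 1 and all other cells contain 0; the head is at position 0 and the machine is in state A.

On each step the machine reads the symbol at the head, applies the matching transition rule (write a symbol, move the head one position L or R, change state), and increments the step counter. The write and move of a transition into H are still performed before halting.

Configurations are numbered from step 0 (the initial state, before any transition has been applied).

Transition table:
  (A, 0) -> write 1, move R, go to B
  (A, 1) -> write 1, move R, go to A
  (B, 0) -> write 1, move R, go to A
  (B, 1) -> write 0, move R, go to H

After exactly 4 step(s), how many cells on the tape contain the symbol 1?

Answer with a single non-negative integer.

Step 1: in state A at pos 0, read 0 -> (A,0)->write 1,move R,goto B. Now: state=B, head=1, tape[-1..4]=010010 (head:   ^)
Step 2: in state B at pos 1, read 0 -> (B,0)->write 1,move R,goto A. Now: state=A, head=2, tape[-1..4]=011010 (head:    ^)
Step 3: in state A at pos 2, read 0 -> (A,0)->write 1,move R,goto B. Now: state=B, head=3, tape[-1..4]=011110 (head:     ^)
Step 4: in state B at pos 3, read 1 -> (B,1)->write 0,move R,goto H. Now: state=H, head=4, tape[-1..5]=0111000 (head:      ^)
Cells containing 1 after step 4: {0, 1, 2} -> 3 cell(s)

Answer: 3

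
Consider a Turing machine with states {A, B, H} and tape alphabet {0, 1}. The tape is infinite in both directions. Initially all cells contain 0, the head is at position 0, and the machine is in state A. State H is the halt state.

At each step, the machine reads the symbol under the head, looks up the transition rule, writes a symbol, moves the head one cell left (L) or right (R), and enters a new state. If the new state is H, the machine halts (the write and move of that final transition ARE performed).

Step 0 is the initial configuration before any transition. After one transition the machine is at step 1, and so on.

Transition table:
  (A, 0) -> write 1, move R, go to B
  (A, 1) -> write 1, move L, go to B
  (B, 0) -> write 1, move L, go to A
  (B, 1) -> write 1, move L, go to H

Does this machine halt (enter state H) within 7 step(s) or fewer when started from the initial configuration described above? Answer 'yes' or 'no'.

Step 1: in state A at pos 0, read 0 -> (A,0)->write 1,move R,goto B. Now: state=B, head=1, tape[-1..2]=0100 (head:   ^)
Step 2: in state B at pos 1, read 0 -> (B,0)->write 1,move L,goto A. Now: state=A, head=0, tape[-1..2]=0110 (head:  ^)
Step 3: in state A at pos 0, read 1 -> (A,1)->write 1,move L,goto B. Now: state=B, head=-1, tape[-2..2]=00110 (head:  ^)
Step 4: in state B at pos -1, read 0 -> (B,0)->write 1,move L,goto A. Now: state=A, head=-2, tape[-3..2]=001110 (head:  ^)
Step 5: in state A at pos -2, read 0 -> (A,0)->write 1,move R,goto B. Now: state=B, head=-1, tape[-3..2]=011110 (head:   ^)
Step 6: in state B at pos -1, read 1 -> (B,1)->write 1,move L,goto H. Now: state=H, head=-2, tape[-3..2]=011110 (head:  ^)
State H reached at step 6; 6 <= 7 -> yes

Answer: yes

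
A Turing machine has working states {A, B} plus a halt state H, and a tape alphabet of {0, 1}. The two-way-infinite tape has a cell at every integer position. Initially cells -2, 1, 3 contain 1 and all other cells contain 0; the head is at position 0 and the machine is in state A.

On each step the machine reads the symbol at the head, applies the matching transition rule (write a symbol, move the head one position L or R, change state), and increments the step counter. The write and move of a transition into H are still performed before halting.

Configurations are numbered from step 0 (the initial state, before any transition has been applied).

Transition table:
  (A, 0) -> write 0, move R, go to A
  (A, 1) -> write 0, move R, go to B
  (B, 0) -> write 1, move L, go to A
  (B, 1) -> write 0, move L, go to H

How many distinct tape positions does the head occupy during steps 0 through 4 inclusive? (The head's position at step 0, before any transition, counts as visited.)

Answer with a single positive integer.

Step 1: in state A at pos 0, read 0 -> (A,0)->write 0,move R,goto A. Now: state=A, head=1, tape[-3..4]=01001010 (head:     ^)
Step 2: in state A at pos 1, read 1 -> (A,1)->write 0,move R,goto B. Now: state=B, head=2, tape[-3..4]=01000010 (head:      ^)
Step 3: in state B at pos 2, read 0 -> (B,0)->write 1,move L,goto A. Now: state=A, head=1, tape[-3..4]=01000110 (head:     ^)
Step 4: in state A at pos 1, read 0 -> (A,0)->write 0,move R,goto A. Now: state=A, head=2, tape[-3..4]=01000110 (head:      ^)
Head positions at steps 0..4: starting at 0, distinct positions visited = {0, 1, 2} -> 3 position(s)

Answer: 3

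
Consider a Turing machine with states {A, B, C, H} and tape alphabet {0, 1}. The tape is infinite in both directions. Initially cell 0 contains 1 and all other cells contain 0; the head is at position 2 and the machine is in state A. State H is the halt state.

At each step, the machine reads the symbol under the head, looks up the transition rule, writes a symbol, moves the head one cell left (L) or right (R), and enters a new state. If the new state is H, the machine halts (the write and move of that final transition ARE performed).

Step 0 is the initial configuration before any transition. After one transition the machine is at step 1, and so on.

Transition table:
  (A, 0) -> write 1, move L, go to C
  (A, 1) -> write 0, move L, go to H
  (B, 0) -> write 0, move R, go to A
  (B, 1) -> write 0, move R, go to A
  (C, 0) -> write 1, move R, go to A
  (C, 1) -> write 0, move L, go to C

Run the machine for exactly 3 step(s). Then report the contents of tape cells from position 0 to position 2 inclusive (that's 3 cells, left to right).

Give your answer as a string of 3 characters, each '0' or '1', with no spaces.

Answer: 110

Derivation:
Step 1: in state A at pos 2, read 0 -> (A,0)->write 1,move L,goto C. Now: state=C, head=1, tape[-1..3]=01010 (head:   ^)
Step 2: in state C at pos 1, read 0 -> (C,0)->write 1,move R,goto A. Now: state=A, head=2, tape[-1..3]=01110 (head:    ^)
Step 3: in state A at pos 2, read 1 -> (A,1)->write 0,move L,goto H. Now: state=H, head=1, tape[-1..3]=01100 (head:   ^)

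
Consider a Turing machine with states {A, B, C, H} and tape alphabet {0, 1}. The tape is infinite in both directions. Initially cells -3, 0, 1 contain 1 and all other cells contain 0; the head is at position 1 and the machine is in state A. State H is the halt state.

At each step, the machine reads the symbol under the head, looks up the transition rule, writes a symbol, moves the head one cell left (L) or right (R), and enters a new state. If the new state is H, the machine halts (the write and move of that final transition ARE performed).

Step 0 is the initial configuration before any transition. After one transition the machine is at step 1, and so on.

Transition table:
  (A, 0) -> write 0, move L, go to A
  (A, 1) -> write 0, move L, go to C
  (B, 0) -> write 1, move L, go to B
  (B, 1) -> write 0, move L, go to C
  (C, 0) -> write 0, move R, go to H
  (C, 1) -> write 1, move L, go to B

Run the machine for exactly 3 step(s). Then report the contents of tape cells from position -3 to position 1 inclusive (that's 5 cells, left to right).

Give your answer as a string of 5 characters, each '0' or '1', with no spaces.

Answer: 10110

Derivation:
Step 1: in state A at pos 1, read 1 -> (A,1)->write 0,move L,goto C. Now: state=C, head=0, tape[-4..2]=0100100 (head:     ^)
Step 2: in state C at pos 0, read 1 -> (C,1)->write 1,move L,goto B. Now: state=B, head=-1, tape[-4..2]=0100100 (head:    ^)
Step 3: in state B at pos -1, read 0 -> (B,0)->write 1,move L,goto B. Now: state=B, head=-2, tape[-4..2]=0101100 (head:   ^)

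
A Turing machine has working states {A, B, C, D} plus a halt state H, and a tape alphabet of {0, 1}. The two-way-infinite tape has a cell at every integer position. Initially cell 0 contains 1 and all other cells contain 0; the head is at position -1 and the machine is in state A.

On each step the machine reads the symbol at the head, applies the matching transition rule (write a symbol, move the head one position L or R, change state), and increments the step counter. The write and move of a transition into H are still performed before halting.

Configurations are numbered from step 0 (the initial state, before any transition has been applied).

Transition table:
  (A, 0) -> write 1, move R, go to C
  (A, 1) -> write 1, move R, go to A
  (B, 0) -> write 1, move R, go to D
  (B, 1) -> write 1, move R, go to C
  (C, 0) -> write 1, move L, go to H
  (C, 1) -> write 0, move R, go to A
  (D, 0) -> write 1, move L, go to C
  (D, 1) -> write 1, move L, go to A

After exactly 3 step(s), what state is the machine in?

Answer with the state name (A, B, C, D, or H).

Step 1: in state A at pos -1, read 0 -> (A,0)->write 1,move R,goto C. Now: state=C, head=0, tape[-2..1]=0110 (head:   ^)
Step 2: in state C at pos 0, read 1 -> (C,1)->write 0,move R,goto A. Now: state=A, head=1, tape[-2..2]=01000 (head:    ^)
Step 3: in state A at pos 1, read 0 -> (A,0)->write 1,move R,goto C. Now: state=C, head=2, tape[-2..3]=010100 (head:     ^)

Answer: C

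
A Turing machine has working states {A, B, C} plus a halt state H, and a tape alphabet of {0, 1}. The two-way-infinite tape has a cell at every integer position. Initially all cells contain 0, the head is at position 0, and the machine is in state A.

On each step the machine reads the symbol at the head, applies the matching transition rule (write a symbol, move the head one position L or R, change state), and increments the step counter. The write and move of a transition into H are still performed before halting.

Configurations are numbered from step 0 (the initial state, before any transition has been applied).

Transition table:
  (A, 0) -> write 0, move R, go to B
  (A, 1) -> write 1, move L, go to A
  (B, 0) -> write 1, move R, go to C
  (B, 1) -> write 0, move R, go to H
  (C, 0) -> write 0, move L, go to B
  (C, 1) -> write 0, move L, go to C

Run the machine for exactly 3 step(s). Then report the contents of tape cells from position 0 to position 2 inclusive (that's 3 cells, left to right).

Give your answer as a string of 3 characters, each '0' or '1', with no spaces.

Answer: 010

Derivation:
Step 1: in state A at pos 0, read 0 -> (A,0)->write 0,move R,goto B. Now: state=B, head=1, tape[-1..2]=0000 (head:   ^)
Step 2: in state B at pos 1, read 0 -> (B,0)->write 1,move R,goto C. Now: state=C, head=2, tape[-1..3]=00100 (head:    ^)
Step 3: in state C at pos 2, read 0 -> (C,0)->write 0,move L,goto B. Now: state=B, head=1, tape[-1..3]=00100 (head:   ^)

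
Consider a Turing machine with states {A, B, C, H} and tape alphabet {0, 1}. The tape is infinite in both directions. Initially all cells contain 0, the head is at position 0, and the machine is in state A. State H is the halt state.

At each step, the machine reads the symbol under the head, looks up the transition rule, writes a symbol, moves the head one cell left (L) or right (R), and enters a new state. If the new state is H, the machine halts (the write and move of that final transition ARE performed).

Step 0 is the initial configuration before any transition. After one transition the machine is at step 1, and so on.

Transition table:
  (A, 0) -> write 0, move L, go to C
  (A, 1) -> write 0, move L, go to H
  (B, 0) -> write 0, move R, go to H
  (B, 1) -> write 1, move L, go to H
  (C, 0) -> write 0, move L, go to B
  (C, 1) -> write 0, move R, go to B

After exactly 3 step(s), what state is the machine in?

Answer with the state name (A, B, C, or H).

Step 1: in state A at pos 0, read 0 -> (A,0)->write 0,move L,goto C. Now: state=C, head=-1, tape[-2..1]=0000 (head:  ^)
Step 2: in state C at pos -1, read 0 -> (C,0)->write 0,move L,goto B. Now: state=B, head=-2, tape[-3..1]=00000 (head:  ^)
Step 3: in state B at pos -2, read 0 -> (B,0)->write 0,move R,goto H. Now: state=H, head=-1, tape[-3..1]=00000 (head:   ^)

Answer: H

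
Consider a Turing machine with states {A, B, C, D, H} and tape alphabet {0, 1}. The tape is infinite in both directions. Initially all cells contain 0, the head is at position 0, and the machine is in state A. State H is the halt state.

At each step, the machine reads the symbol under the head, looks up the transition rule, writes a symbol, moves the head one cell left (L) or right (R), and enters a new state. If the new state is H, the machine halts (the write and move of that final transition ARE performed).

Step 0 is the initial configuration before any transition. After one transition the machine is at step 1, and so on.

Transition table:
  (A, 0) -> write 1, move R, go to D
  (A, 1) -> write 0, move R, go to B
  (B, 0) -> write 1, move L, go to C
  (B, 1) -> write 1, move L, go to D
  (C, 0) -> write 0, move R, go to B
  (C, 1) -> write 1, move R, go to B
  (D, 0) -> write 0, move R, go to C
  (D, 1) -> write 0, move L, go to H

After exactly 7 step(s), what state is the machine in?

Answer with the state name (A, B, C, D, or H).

Answer: C

Derivation:
Step 1: in state A at pos 0, read 0 -> (A,0)->write 1,move R,goto D. Now: state=D, head=1, tape[-1..2]=0100 (head:   ^)
Step 2: in state D at pos 1, read 0 -> (D,0)->write 0,move R,goto C. Now: state=C, head=2, tape[-1..3]=01000 (head:    ^)
Step 3: in state C at pos 2, read 0 -> (C,0)->write 0,move R,goto B. Now: state=B, head=3, tape[-1..4]=010000 (head:     ^)
Step 4: in state B at pos 3, read 0 -> (B,0)->write 1,move L,goto C. Now: state=C, head=2, tape[-1..4]=010010 (head:    ^)
Step 5: in state C at pos 2, read 0 -> (C,0)->write 0,move R,goto B. Now: state=B, head=3, tape[-1..4]=010010 (head:     ^)
Step 6: in state B at pos 3, read 1 -> (B,1)->write 1,move L,goto D. Now: state=D, head=2, tape[-1..4]=010010 (head:    ^)
Step 7: in state D at pos 2, read 0 -> (D,0)->write 0,move R,goto C. Now: state=C, head=3, tape[-1..4]=010010 (head:     ^)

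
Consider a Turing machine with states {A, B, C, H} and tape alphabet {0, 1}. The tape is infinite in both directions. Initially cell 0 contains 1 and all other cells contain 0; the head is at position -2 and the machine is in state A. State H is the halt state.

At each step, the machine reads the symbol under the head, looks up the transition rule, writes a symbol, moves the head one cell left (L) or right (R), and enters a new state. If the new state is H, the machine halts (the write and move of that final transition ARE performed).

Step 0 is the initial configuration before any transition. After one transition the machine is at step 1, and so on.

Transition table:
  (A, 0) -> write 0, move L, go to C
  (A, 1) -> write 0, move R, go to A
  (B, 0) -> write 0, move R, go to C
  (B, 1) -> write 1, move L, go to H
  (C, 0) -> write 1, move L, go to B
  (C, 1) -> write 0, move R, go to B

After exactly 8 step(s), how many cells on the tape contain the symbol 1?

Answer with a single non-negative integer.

Step 1: in state A at pos -2, read 0 -> (A,0)->write 0,move L,goto C. Now: state=C, head=-3, tape[-4..1]=000010 (head:  ^)
Step 2: in state C at pos -3, read 0 -> (C,0)->write 1,move L,goto B. Now: state=B, head=-4, tape[-5..1]=0010010 (head:  ^)
Step 3: in state B at pos -4, read 0 -> (B,0)->write 0,move R,goto C. Now: state=C, head=-3, tape[-5..1]=0010010 (head:   ^)
Step 4: in state C at pos -3, read 1 -> (C,1)->write 0,move R,goto B. Now: state=B, head=-2, tape[-5..1]=0000010 (head:    ^)
Step 5: in state B at pos -2, read 0 -> (B,0)->write 0,move R,goto C. Now: state=C, head=-1, tape[-5..1]=0000010 (head:     ^)
Step 6: in state C at pos -1, read 0 -> (C,0)->write 1,move L,goto B. Now: state=B, head=-2, tape[-5..1]=0000110 (head:    ^)
Step 7: in state B at pos -2, read 0 -> (B,0)->write 0,move R,goto C. Now: state=C, head=-1, tape[-5..1]=0000110 (head:     ^)
Step 8: in state C at pos -1, read 1 -> (C,1)->write 0,move R,goto B. Now: state=B, head=0, tape[-5..1]=0000010 (head:      ^)
Cells containing 1 after step 8: {0} -> 1 cell(s)

Answer: 1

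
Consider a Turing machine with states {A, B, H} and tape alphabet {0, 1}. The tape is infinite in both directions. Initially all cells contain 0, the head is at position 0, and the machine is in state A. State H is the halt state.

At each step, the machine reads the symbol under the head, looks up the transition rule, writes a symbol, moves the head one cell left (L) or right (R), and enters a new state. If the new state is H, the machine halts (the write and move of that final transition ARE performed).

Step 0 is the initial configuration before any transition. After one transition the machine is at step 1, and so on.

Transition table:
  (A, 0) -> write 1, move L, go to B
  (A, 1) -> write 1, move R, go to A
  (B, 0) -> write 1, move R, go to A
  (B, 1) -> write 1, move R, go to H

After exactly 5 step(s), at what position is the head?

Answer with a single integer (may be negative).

Answer: 1

Derivation:
Step 1: in state A at pos 0, read 0 -> (A,0)->write 1,move L,goto B. Now: state=B, head=-1, tape[-2..1]=0010 (head:  ^)
Step 2: in state B at pos -1, read 0 -> (B,0)->write 1,move R,goto A. Now: state=A, head=0, tape[-2..1]=0110 (head:   ^)
Step 3: in state A at pos 0, read 1 -> (A,1)->write 1,move R,goto A. Now: state=A, head=1, tape[-2..2]=01100 (head:    ^)
Step 4: in state A at pos 1, read 0 -> (A,0)->write 1,move L,goto B. Now: state=B, head=0, tape[-2..2]=01110 (head:   ^)
Step 5: in state B at pos 0, read 1 -> (B,1)->write 1,move R,goto H. Now: state=H, head=1, tape[-2..2]=01110 (head:    ^)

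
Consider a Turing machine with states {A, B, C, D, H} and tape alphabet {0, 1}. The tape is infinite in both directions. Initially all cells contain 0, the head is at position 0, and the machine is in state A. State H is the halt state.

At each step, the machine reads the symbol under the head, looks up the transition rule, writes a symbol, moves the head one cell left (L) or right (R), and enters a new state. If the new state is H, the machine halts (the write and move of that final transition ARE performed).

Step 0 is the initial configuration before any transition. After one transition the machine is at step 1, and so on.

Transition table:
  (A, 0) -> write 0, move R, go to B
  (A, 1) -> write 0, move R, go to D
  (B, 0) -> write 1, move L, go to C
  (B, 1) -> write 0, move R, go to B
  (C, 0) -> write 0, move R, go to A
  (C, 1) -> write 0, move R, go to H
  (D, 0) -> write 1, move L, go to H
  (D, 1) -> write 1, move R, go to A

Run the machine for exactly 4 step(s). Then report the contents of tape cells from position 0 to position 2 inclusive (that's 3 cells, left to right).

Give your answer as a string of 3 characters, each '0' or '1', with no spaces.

Step 1: in state A at pos 0, read 0 -> (A,0)->write 0,move R,goto B. Now: state=B, head=1, tape[-1..2]=0000 (head:   ^)
Step 2: in state B at pos 1, read 0 -> (B,0)->write 1,move L,goto C. Now: state=C, head=0, tape[-1..2]=0010 (head:  ^)
Step 3: in state C at pos 0, read 0 -> (C,0)->write 0,move R,goto A. Now: state=A, head=1, tape[-1..2]=0010 (head:   ^)
Step 4: in state A at pos 1, read 1 -> (A,1)->write 0,move R,goto D. Now: state=D, head=2, tape[-1..3]=00000 (head:    ^)

Answer: 000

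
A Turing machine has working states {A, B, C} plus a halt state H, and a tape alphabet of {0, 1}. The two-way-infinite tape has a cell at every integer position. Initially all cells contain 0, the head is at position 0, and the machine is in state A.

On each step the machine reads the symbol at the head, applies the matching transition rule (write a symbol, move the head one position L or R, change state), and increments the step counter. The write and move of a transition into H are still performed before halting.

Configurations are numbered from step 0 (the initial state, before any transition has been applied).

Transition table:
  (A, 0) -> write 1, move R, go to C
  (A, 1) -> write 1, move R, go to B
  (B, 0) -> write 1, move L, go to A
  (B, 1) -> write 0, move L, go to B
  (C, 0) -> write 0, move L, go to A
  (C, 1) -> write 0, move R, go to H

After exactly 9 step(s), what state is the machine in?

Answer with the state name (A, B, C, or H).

Step 1: in state A at pos 0, read 0 -> (A,0)->write 1,move R,goto C. Now: state=C, head=1, tape[-1..2]=0100 (head:   ^)
Step 2: in state C at pos 1, read 0 -> (C,0)->write 0,move L,goto A. Now: state=A, head=0, tape[-1..2]=0100 (head:  ^)
Step 3: in state A at pos 0, read 1 -> (A,1)->write 1,move R,goto B. Now: state=B, head=1, tape[-1..2]=0100 (head:   ^)
Step 4: in state B at pos 1, read 0 -> (B,0)->write 1,move L,goto A. Now: state=A, head=0, tape[-1..2]=0110 (head:  ^)
Step 5: in state A at pos 0, read 1 -> (A,1)->write 1,move R,goto B. Now: state=B, head=1, tape[-1..2]=0110 (head:   ^)
Step 6: in state B at pos 1, read 1 -> (B,1)->write 0,move L,goto B. Now: state=B, head=0, tape[-1..2]=0100 (head:  ^)
Step 7: in state B at pos 0, read 1 -> (B,1)->write 0,move L,goto B. Now: state=B, head=-1, tape[-2..2]=00000 (head:  ^)
Step 8: in state B at pos -1, read 0 -> (B,0)->write 1,move L,goto A. Now: state=A, head=-2, tape[-3..2]=001000 (head:  ^)
Step 9: in state A at pos -2, read 0 -> (A,0)->write 1,move R,goto C. Now: state=C, head=-1, tape[-3..2]=011000 (head:   ^)

Answer: C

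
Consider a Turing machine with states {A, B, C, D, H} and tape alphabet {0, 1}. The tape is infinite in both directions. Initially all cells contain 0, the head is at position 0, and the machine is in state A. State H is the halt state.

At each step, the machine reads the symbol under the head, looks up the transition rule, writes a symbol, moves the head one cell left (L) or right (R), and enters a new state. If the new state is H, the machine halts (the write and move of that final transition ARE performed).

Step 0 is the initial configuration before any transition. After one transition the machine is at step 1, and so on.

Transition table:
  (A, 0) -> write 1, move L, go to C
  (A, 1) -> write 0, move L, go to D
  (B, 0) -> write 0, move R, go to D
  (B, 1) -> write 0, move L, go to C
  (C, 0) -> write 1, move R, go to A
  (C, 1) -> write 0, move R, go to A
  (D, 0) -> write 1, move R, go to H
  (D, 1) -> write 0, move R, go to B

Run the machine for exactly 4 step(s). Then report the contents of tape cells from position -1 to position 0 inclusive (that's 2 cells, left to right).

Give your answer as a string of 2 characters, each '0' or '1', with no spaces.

Answer: 00

Derivation:
Step 1: in state A at pos 0, read 0 -> (A,0)->write 1,move L,goto C. Now: state=C, head=-1, tape[-2..1]=0010 (head:  ^)
Step 2: in state C at pos -1, read 0 -> (C,0)->write 1,move R,goto A. Now: state=A, head=0, tape[-2..1]=0110 (head:   ^)
Step 3: in state A at pos 0, read 1 -> (A,1)->write 0,move L,goto D. Now: state=D, head=-1, tape[-2..1]=0100 (head:  ^)
Step 4: in state D at pos -1, read 1 -> (D,1)->write 0,move R,goto B. Now: state=B, head=0, tape[-2..1]=0000 (head:   ^)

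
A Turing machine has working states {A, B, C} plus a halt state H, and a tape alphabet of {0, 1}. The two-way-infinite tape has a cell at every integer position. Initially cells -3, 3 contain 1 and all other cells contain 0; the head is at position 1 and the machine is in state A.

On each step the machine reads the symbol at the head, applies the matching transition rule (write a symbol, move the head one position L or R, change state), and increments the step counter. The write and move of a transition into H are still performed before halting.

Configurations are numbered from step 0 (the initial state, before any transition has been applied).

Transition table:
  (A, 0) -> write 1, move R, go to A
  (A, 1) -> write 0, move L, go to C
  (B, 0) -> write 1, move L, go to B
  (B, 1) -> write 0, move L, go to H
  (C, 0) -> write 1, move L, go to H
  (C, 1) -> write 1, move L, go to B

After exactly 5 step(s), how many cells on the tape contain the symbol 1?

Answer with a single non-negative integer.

Step 1: in state A at pos 1, read 0 -> (A,0)->write 1,move R,goto A. Now: state=A, head=2, tape[-4..4]=010001010 (head:       ^)
Step 2: in state A at pos 2, read 0 -> (A,0)->write 1,move R,goto A. Now: state=A, head=3, tape[-4..4]=010001110 (head:        ^)
Step 3: in state A at pos 3, read 1 -> (A,1)->write 0,move L,goto C. Now: state=C, head=2, tape[-4..4]=010001100 (head:       ^)
Step 4: in state C at pos 2, read 1 -> (C,1)->write 1,move L,goto B. Now: state=B, head=1, tape[-4..4]=010001100 (head:      ^)
Step 5: in state B at pos 1, read 1 -> (B,1)->write 0,move L,goto H. Now: state=H, head=0, tape[-4..4]=010000100 (head:     ^)
Cells containing 1 after step 5: {-3, 2} -> 2 cell(s)

Answer: 2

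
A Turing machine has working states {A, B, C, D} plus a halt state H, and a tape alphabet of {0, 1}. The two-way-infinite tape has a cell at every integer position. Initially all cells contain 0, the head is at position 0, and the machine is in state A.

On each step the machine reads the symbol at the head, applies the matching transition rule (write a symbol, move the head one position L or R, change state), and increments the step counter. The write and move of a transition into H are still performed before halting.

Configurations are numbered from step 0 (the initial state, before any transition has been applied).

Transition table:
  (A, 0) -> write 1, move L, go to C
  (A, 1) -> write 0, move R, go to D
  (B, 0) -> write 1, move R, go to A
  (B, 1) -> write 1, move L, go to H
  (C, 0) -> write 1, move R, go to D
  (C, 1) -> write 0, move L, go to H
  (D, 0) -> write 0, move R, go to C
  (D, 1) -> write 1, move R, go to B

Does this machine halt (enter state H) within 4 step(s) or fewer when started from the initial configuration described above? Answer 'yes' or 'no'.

Answer: no

Derivation:
Step 1: in state A at pos 0, read 0 -> (A,0)->write 1,move L,goto C. Now: state=C, head=-1, tape[-2..1]=0010 (head:  ^)
Step 2: in state C at pos -1, read 0 -> (C,0)->write 1,move R,goto D. Now: state=D, head=0, tape[-2..1]=0110 (head:   ^)
Step 3: in state D at pos 0, read 1 -> (D,1)->write 1,move R,goto B. Now: state=B, head=1, tape[-2..2]=01100 (head:    ^)
Step 4: in state B at pos 1, read 0 -> (B,0)->write 1,move R,goto A. Now: state=A, head=2, tape[-2..3]=011100 (head:     ^)
After 4 step(s): state = A (not H) -> not halted within 4 -> no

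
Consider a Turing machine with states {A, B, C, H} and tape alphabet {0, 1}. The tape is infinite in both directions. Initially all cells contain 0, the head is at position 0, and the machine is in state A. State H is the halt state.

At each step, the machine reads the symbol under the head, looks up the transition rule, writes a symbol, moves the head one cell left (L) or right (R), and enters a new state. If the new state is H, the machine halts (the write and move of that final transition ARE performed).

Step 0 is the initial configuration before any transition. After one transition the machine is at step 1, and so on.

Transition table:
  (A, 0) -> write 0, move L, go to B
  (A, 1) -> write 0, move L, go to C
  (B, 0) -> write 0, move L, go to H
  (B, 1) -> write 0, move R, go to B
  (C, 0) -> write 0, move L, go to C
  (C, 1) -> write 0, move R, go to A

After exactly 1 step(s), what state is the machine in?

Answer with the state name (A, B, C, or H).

Step 1: in state A at pos 0, read 0 -> (A,0)->write 0,move L,goto B. Now: state=B, head=-1, tape[-2..1]=0000 (head:  ^)

Answer: B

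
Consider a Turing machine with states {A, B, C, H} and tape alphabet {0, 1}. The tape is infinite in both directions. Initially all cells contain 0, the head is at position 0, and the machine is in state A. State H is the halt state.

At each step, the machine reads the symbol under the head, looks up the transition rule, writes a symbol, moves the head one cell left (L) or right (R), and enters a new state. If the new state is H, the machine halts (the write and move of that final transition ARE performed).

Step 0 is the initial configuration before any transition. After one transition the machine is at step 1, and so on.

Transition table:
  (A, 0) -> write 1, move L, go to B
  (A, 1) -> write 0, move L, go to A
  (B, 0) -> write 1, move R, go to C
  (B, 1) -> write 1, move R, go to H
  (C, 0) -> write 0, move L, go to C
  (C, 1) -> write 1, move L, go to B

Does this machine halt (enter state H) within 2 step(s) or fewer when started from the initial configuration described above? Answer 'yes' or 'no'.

Answer: no

Derivation:
Step 1: in state A at pos 0, read 0 -> (A,0)->write 1,move L,goto B. Now: state=B, head=-1, tape[-2..1]=0010 (head:  ^)
Step 2: in state B at pos -1, read 0 -> (B,0)->write 1,move R,goto C. Now: state=C, head=0, tape[-2..1]=0110 (head:   ^)
After 2 step(s): state = C (not H) -> not halted within 2 -> no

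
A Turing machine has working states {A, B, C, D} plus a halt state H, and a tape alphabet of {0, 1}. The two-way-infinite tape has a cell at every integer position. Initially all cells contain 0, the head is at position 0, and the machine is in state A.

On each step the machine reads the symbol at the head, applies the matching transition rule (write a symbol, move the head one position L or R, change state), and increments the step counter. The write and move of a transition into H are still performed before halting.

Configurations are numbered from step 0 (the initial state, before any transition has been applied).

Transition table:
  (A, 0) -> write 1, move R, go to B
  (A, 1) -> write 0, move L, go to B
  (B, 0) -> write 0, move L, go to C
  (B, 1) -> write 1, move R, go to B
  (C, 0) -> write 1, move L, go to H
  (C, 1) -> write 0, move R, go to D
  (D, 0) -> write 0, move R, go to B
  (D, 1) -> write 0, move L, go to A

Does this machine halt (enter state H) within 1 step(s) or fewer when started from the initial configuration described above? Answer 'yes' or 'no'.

Step 1: in state A at pos 0, read 0 -> (A,0)->write 1,move R,goto B. Now: state=B, head=1, tape[-1..2]=0100 (head:   ^)
After 1 step(s): state = B (not H) -> not halted within 1 -> no

Answer: no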